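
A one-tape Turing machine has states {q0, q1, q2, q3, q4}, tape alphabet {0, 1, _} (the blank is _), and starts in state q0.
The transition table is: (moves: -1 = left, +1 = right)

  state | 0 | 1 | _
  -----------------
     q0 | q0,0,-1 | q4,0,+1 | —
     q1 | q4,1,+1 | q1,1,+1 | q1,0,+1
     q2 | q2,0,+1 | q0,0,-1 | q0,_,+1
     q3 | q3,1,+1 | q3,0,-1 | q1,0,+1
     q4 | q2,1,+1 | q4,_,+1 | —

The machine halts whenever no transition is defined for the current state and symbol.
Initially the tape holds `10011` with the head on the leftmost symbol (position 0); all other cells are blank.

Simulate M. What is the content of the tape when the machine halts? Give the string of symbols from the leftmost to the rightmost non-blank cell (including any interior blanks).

q0 | [1]0011__   read 1 → write 0, move +1, go to q4
q4 | 0[0]011__   read 0 → write 1, move +1, go to q2
q2 | 01[0]11__   read 0 → write 0, move +1, go to q2
q2 | 010[1]1__   read 1 → write 0, move -1, go to q0
q0 | 01[0]01__   read 0 → write 0, move -1, go to q0
q0 | 0[1]001__   read 1 → write 0, move +1, go to q4
q4 | 00[0]01__   read 0 → write 1, move +1, go to q2
q2 | 001[0]1__   read 0 → write 0, move +1, go to q2
q2 | 0010[1]__   read 1 → write 0, move -1, go to q0
q0 | 001[0]0__   read 0 → write 0, move -1, go to q0
q0 | 00[1]00__   read 1 → write 0, move +1, go to q4
q4 | 000[0]0__   read 0 → write 1, move +1, go to q2
q2 | 0001[0]__   read 0 → write 0, move +1, go to q2
q2 | 00010[_]_   read _ → write _, move +1, go to q0
q0 | 00010_[_]
The non-blank tape span at halt is 00010.

00010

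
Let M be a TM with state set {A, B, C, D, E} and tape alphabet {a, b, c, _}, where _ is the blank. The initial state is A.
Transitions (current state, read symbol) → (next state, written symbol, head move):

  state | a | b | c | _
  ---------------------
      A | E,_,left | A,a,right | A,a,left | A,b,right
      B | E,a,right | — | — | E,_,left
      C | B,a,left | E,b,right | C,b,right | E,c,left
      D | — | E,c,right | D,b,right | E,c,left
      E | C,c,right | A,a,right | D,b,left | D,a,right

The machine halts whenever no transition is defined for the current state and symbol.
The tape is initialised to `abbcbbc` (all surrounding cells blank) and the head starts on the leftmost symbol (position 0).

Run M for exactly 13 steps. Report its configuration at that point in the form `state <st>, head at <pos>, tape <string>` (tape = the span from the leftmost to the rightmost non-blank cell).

A | _[a]bbcbbc   read a → write _, move left, go to E
E | [_]_bbcbbc   read _ → write a, move right, go to D
D | a[_]bbcbbc   read _ → write c, move left, go to E
E | [a]cbbcbbc   read a → write c, move right, go to C
C | c[c]bbcbbc   read c → write b, move right, go to C
C | cb[b]bcbbc   read b → write b, move right, go to E
E | cbb[b]cbbc   read b → write a, move right, go to A
A | cbba[c]bbc   read c → write a, move left, go to A
A | cbb[a]abbc   read a → write _, move left, go to E
E | cb[b]_abbc   read b → write a, move right, go to A
A | cba[_]abbc   read _ → write b, move right, go to A
A | cbab[a]bbc   read a → write _, move left, go to E
E | cba[b]_bbc   read b → write a, move right, go to A
A | cbaa[_]bbc
After 13 steps: state A, head at 3, tape cbaa_bbc.

state A, head at 3, tape cbaa_bbc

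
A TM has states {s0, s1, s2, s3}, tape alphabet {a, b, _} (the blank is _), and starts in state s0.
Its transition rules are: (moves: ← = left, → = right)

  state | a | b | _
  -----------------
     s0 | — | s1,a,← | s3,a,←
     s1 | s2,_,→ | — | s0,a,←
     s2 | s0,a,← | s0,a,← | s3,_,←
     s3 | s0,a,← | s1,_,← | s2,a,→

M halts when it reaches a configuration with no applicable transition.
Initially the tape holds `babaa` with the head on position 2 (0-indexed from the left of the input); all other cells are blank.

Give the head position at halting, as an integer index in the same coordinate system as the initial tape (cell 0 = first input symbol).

-3

s0 | ___ba[b]aa   read b → write a, move ←, go to s1
s1 | ___b[a]aaa   read a → write _, move →, go to s2
s2 | ___b_[a]aa   read a → write a, move ←, go to s0
s0 | ___b[_]aaa   read _ → write a, move ←, go to s3
s3 | ___[b]aaaa   read b → write _, move ←, go to s1
s1 | __[_]_aaaa   read _ → write a, move ←, go to s0
s0 | _[_]a_aaaa   read _ → write a, move ←, go to s3
s3 | [_]aa_aaaa   read _ → write a, move →, go to s2
s2 | a[a]a_aaaa   read a → write a, move ←, go to s0
s0 | [a]aa_aaaa
At halt the head is at cell -3.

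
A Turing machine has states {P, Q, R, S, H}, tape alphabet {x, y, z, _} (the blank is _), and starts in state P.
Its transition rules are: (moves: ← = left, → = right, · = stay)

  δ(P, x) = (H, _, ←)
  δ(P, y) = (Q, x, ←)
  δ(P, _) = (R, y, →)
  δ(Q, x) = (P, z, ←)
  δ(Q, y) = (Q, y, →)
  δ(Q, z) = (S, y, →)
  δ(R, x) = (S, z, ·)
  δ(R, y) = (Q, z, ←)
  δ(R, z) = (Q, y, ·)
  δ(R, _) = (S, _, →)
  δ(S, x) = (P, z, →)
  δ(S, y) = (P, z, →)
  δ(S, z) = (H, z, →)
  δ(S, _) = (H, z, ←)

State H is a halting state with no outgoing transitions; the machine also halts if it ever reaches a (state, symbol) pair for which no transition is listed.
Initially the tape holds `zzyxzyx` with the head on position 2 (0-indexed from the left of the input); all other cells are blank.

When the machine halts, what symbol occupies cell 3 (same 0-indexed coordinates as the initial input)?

P | zz[y]xzyx   read y → write x, move ←, go to Q
Q | z[z]xxzyx   read z → write y, move →, go to S
S | zy[x]xzyx   read x → write z, move →, go to P
P | zyz[x]zyx   read x → write _, move ←, go to H
H | zy[z]_zyx
Cell 3 holds _ when M halts.

_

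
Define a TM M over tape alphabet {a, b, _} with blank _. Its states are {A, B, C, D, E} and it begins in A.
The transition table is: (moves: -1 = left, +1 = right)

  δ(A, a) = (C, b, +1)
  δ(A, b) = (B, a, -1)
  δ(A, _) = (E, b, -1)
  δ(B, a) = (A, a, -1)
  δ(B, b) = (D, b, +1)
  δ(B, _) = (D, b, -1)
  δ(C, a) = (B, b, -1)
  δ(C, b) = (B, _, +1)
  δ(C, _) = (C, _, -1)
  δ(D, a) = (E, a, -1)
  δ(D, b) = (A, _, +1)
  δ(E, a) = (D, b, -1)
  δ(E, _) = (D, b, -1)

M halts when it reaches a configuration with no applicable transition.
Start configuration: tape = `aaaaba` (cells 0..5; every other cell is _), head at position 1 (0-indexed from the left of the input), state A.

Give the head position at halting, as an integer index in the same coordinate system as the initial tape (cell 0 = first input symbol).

state=A head=1 tape=a[a]aaba   (A,a)→(C,b,+1)
state=C head=2 tape=ab[a]aba   (C,a)→(B,b,-1)
state=B head=1 tape=a[b]baba   (B,b)→(D,b,+1)
state=D head=2 tape=ab[b]aba   (D,b)→(A,_,+1)
state=A head=3 tape=ab_[a]ba   (A,a)→(C,b,+1)
state=C head=4 tape=ab_b[b]a   (C,b)→(B,_,+1)
state=B head=5 tape=ab_b_[a]   (B,a)→(A,a,-1)
state=A head=4 tape=ab_b[_]a   (A,_)→(E,b,-1)
state=E head=3 tape=ab_[b]ba
At halt the head is at cell 3.

3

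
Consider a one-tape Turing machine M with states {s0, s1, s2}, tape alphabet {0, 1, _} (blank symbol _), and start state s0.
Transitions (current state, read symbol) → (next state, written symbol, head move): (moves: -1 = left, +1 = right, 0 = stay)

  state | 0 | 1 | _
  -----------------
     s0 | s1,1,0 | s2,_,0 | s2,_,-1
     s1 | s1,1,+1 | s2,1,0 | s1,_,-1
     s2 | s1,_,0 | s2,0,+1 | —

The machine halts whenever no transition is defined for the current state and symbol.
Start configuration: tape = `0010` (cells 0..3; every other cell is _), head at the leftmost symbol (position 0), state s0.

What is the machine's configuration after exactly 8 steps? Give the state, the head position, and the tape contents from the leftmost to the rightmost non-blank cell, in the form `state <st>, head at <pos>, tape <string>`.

s0 | [0]010   read 0 → write 1, move 0, go to s1
s1 | [1]010   read 1 → write 1, move 0, go to s2
s2 | [1]010   read 1 → write 0, move +1, go to s2
s2 | 0[0]10   read 0 → write _, move 0, go to s1
s1 | 0[_]10   read _ → write _, move -1, go to s1
s1 | [0]_10   read 0 → write 1, move +1, go to s1
s1 | 1[_]10   read _ → write _, move -1, go to s1
s1 | [1]_10   read 1 → write 1, move 0, go to s2
s2 | [1]_10
After 8 steps: state s2, head at 0, tape 1_10.

state s2, head at 0, tape 1_10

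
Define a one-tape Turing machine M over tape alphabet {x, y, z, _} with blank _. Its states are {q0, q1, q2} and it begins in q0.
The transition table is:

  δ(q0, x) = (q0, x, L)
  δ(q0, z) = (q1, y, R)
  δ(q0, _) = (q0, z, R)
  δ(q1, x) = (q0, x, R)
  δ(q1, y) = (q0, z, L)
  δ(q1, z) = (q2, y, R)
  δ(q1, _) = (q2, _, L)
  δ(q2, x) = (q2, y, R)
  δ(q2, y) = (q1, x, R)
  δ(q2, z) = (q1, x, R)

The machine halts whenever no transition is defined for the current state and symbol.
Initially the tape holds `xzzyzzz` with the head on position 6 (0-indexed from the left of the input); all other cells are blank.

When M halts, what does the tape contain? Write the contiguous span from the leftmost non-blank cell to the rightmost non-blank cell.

q0 | xzzyzz[z]_   read z → write y, move R, go to q1
q1 | xzzyzzy[_]   read _ → write _, move L, go to q2
q2 | xzzyzz[y]_   read y → write x, move R, go to q1
q1 | xzzyzzx[_]   read _ → write _, move L, go to q2
q2 | xzzyzz[x]_   read x → write y, move R, go to q2
q2 | xzzyzzy[_]
The non-blank tape span at halt is xzzyzzy.

xzzyzzy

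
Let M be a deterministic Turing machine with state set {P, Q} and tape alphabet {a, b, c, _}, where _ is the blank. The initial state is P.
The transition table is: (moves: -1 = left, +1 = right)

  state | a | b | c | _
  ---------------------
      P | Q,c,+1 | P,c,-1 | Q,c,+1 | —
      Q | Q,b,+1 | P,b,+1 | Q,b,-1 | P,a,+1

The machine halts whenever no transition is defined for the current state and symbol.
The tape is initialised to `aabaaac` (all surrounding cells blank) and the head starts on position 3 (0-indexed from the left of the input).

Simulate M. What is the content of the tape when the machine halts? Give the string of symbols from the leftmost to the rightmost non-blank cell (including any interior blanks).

ccccbcc

P | _aab[a]aac   read a → write c, move +1, go to Q
Q | _aabc[a]ac   read a → write b, move +1, go to Q
Q | _aabcb[a]c   read a → write b, move +1, go to Q
Q | _aabcbb[c]   read c → write b, move -1, go to Q
Q | _aabcb[b]b   read b → write b, move +1, go to P
P | _aabcbb[b]   read b → write c, move -1, go to P
P | _aabcb[b]c   read b → write c, move -1, go to P
P | _aabc[b]cc   read b → write c, move -1, go to P
P | _aab[c]ccc   read c → write c, move +1, go to Q
Q | _aabc[c]cc   read c → write b, move -1, go to Q
Q | _aab[c]bcc   read c → write b, move -1, go to Q
Q | _aa[b]bbcc   read b → write b, move +1, go to P
P | _aab[b]bcc   read b → write c, move -1, go to P
P | _aa[b]cbcc   read b → write c, move -1, go to P
P | _a[a]ccbcc   read a → write c, move +1, go to Q
Q | _ac[c]cbcc   read c → write b, move -1, go to Q
Q | _a[c]bcbcc   read c → write b, move -1, go to Q
Q | _[a]bbcbcc   read a → write b, move +1, go to Q
Q | _b[b]bcbcc   read b → write b, move +1, go to P
P | _bb[b]cbcc   read b → write c, move -1, go to P
P | _b[b]ccbcc   read b → write c, move -1, go to P
P | _[b]cccbcc   read b → write c, move -1, go to P
P | [_]ccccbcc
The non-blank tape span at halt is ccccbcc.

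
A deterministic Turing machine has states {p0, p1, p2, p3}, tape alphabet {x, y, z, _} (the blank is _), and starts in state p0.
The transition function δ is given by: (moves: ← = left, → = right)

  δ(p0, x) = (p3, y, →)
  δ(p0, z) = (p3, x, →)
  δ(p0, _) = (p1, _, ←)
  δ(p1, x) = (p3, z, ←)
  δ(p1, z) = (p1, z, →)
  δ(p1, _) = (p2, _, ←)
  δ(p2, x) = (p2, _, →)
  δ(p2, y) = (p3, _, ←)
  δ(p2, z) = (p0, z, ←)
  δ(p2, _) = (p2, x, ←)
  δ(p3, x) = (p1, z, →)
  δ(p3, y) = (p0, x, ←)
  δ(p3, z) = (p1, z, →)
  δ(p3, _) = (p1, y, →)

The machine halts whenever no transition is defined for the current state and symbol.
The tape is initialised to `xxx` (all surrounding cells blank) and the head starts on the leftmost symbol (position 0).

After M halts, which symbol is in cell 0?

p0 | [x]xx_   read x → write y, move →, go to p3
p3 | y[x]x_   read x → write z, move →, go to p1
p1 | yz[x]_   read x → write z, move ←, go to p3
p3 | y[z]z_   read z → write z, move →, go to p1
p1 | yz[z]_   read z → write z, move →, go to p1
p1 | yzz[_]   read _ → write _, move ←, go to p2
p2 | yz[z]_   read z → write z, move ←, go to p0
p0 | y[z]z_   read z → write x, move →, go to p3
p3 | yx[z]_   read z → write z, move →, go to p1
p1 | yxz[_]   read _ → write _, move ←, go to p2
p2 | yx[z]_   read z → write z, move ←, go to p0
p0 | y[x]z_   read x → write y, move →, go to p3
p3 | yy[z]_   read z → write z, move →, go to p1
p1 | yyz[_]   read _ → write _, move ←, go to p2
p2 | yy[z]_   read z → write z, move ←, go to p0
p0 | y[y]z_
Cell 0 holds y when M halts.

y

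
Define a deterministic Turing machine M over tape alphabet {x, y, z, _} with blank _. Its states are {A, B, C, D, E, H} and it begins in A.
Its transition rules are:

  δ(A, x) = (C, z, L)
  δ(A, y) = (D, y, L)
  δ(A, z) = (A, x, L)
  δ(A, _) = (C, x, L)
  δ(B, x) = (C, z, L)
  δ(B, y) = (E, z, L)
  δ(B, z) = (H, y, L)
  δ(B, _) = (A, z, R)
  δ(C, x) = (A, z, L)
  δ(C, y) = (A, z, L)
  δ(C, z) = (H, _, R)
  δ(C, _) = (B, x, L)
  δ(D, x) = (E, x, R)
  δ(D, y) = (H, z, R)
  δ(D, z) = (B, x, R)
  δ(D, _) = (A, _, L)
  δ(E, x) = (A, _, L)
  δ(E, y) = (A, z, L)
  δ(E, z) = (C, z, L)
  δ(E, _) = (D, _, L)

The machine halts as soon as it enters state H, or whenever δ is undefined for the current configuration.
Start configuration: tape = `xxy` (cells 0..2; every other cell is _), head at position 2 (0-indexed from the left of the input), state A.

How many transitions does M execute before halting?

A | ___xx[y]   read y → write y, move L, go to D
D | ___x[x]y   read x → write x, move R, go to E
E | ___xx[y]   read y → write z, move L, go to A
A | ___x[x]z   read x → write z, move L, go to C
C | ___[x]zz   read x → write z, move L, go to A
A | __[_]zzz   read _ → write x, move L, go to C
C | _[_]xzzz   read _ → write x, move L, go to B
B | [_]xxzzz   read _ → write z, move R, go to A
A | z[x]xzzz   read x → write z, move L, go to C
C | [z]zxzzz   read z → write _, move R, go to H
H | _[z]xzzz
M halts after 10 transitions.

10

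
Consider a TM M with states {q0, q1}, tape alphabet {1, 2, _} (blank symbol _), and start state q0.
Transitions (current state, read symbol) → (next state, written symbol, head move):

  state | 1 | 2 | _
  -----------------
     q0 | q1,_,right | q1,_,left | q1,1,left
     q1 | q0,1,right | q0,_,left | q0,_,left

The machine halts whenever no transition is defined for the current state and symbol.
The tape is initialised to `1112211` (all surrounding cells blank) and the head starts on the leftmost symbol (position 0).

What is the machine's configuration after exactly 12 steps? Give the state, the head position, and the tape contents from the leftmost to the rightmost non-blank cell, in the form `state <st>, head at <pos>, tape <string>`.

q0 | [1]112211   read 1 → write _, move right, go to q1
q1 | _[1]12211   read 1 → write 1, move right, go to q0
q0 | _1[1]2211   read 1 → write _, move right, go to q1
q1 | _1_[2]211   read 2 → write _, move left, go to q0
q0 | _1[_]_211   read _ → write 1, move left, go to q1
q1 | _[1]1_211   read 1 → write 1, move right, go to q0
q0 | _1[1]_211   read 1 → write _, move right, go to q1
q1 | _1_[_]211   read _ → write _, move left, go to q0
q0 | _1[_]_211   read _ → write 1, move left, go to q1
q1 | _[1]1_211   read 1 → write 1, move right, go to q0
q0 | _1[1]_211   read 1 → write _, move right, go to q1
q1 | _1_[_]211   read _ → write _, move left, go to q0
q0 | _1[_]_211
After 12 steps: state q0, head at 2, tape 1__211.

state q0, head at 2, tape 1__211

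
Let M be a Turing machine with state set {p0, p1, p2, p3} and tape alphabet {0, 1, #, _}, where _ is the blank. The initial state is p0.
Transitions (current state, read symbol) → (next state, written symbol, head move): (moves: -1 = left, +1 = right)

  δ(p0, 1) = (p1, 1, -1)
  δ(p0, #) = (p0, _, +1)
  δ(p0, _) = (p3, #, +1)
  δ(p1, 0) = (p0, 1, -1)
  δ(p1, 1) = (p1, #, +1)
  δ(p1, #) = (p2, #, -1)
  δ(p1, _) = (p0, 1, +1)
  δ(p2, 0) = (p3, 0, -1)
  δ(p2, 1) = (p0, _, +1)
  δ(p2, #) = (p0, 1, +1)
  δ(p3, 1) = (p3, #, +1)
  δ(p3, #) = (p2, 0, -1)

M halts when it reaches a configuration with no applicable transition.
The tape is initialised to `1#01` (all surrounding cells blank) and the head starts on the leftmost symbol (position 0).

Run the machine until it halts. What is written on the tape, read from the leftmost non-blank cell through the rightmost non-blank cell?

state=p0 head=0 tape=_[1]#01   (p0,1)→(p1,1,-1)
state=p1 head=-1 tape=[_]1#01   (p1,_)→(p0,1,+1)
state=p0 head=0 tape=1[1]#01   (p0,1)→(p1,1,-1)
state=p1 head=-1 tape=[1]1#01   (p1,1)→(p1,#,+1)
state=p1 head=0 tape=#[1]#01   (p1,1)→(p1,#,+1)
state=p1 head=1 tape=##[#]01   (p1,#)→(p2,#,-1)
state=p2 head=0 tape=#[#]#01   (p2,#)→(p0,1,+1)
state=p0 head=1 tape=#1[#]01   (p0,#)→(p0,_,+1)
state=p0 head=2 tape=#1_[0]1
The non-blank tape span at halt is #1_01.

#1_01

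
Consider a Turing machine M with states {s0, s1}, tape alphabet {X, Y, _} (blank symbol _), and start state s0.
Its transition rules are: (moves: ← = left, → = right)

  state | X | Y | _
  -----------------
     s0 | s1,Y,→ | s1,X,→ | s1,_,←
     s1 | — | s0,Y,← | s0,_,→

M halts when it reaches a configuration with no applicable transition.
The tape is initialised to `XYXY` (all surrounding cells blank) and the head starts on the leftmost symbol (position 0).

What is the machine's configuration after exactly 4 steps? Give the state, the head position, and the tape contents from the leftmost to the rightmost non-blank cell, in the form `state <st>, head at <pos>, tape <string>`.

state s0, head at 0, tape XYXY

state=s0 head=0 tape=[X]YXY   (s0,X)→(s1,Y,→)
state=s1 head=1 tape=Y[Y]XY   (s1,Y)→(s0,Y,←)
state=s0 head=0 tape=[Y]YXY   (s0,Y)→(s1,X,→)
state=s1 head=1 tape=X[Y]XY   (s1,Y)→(s0,Y,←)
state=s0 head=0 tape=[X]YXY
After 4 steps: state s0, head at 0, tape XYXY.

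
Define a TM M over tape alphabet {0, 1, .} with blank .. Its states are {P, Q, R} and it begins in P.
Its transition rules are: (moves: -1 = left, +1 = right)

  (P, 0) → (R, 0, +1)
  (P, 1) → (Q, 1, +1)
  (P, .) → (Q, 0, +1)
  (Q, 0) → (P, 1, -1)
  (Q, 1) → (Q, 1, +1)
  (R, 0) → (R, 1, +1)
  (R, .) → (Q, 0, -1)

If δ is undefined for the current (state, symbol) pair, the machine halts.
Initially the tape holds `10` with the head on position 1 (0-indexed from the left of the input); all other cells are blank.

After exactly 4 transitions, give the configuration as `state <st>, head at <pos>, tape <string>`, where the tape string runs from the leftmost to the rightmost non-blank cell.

state=P head=1 tape=1[0].   (P,0)→(R,0,+1)
state=R head=2 tape=10[.]   (R,.)→(Q,0,-1)
state=Q head=1 tape=1[0]0   (Q,0)→(P,1,-1)
state=P head=0 tape=[1]10   (P,1)→(Q,1,+1)
state=Q head=1 tape=1[1]0
After 4 steps: state Q, head at 1, tape 110.

state Q, head at 1, tape 110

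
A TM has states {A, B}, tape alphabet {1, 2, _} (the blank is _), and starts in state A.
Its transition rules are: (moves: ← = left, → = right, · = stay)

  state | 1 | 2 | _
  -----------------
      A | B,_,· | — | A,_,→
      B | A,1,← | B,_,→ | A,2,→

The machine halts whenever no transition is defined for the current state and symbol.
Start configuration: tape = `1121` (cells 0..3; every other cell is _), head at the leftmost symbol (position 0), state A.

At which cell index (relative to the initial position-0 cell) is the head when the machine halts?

2

A | [1]121   read 1 → write _, move ·, go to B
B | [_]121   read _ → write 2, move →, go to A
A | 2[1]21   read 1 → write _, move ·, go to B
B | 2[_]21   read _ → write 2, move →, go to A
A | 22[2]1
At halt the head is at cell 2.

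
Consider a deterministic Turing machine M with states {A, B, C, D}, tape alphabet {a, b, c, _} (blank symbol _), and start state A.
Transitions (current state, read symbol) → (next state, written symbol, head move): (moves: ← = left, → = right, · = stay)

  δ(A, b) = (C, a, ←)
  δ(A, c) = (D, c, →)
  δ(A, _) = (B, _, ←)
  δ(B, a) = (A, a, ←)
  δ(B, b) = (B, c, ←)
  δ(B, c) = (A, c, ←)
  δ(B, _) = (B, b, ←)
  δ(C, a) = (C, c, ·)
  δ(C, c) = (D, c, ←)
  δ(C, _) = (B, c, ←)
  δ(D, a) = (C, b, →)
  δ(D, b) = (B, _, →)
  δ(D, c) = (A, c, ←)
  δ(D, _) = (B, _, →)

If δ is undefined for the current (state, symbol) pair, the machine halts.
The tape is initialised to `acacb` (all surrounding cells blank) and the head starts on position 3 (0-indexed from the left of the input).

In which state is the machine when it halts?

A

A | aca[c]b_   read c → write c, move →, go to D
D | acac[b]_   read b → write _, move →, go to B
B | acac_[_]   read _ → write b, move ←, go to B
B | acac[_]b   read _ → write b, move ←, go to B
B | aca[c]bb   read c → write c, move ←, go to A
A | ac[a]cbb
No transition is defined for (A, a); M halts in state A.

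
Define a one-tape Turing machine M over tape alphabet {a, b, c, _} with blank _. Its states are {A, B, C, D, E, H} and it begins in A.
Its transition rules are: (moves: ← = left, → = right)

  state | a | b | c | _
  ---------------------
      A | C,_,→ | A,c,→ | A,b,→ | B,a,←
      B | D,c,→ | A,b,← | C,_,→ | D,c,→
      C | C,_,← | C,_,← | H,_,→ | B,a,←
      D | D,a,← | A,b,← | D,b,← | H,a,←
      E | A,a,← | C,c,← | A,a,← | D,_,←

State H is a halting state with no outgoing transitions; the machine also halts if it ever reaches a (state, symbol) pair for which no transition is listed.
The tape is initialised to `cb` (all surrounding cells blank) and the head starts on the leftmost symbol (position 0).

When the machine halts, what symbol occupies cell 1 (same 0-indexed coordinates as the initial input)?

state=A head=0 tape=____[c]b_   (A,c)→(A,b,→)
state=A head=1 tape=____b[b]_   (A,b)→(A,c,→)
state=A head=2 tape=____bc[_]   (A,_)→(B,a,←)
state=B head=1 tape=____b[c]a   (B,c)→(C,_,→)
state=C head=2 tape=____b_[a]   (C,a)→(C,_,←)
state=C head=1 tape=____b[_]_   (C,_)→(B,a,←)
state=B head=0 tape=____[b]a_   (B,b)→(A,b,←)
state=A head=-1 tape=___[_]ba_   (A,_)→(B,a,←)
state=B head=-2 tape=__[_]aba_   (B,_)→(D,c,→)
state=D head=-1 tape=__c[a]ba_   (D,a)→(D,a,←)
state=D head=-2 tape=__[c]aba_   (D,c)→(D,b,←)
state=D head=-3 tape=_[_]baba_   (D,_)→(H,a,←)
state=H head=-4 tape=[_]ababa_
Cell 1 holds a when M halts.

a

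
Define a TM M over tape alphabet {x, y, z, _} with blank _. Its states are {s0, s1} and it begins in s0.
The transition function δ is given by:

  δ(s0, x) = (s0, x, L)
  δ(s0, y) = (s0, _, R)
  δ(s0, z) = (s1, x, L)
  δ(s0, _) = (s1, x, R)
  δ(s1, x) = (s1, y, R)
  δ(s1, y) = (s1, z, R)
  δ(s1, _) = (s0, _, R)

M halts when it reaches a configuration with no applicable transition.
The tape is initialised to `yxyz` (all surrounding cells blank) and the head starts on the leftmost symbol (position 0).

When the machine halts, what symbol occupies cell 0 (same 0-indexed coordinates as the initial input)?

s0 | [y]xyz   read y → write _, move R, go to s0
s0 | _[x]yz   read x → write x, move L, go to s0
s0 | [_]xyz   read _ → write x, move R, go to s1
s1 | x[x]yz   read x → write y, move R, go to s1
s1 | xy[y]z   read y → write z, move R, go to s1
s1 | xyz[z]
Cell 0 holds x when M halts.

x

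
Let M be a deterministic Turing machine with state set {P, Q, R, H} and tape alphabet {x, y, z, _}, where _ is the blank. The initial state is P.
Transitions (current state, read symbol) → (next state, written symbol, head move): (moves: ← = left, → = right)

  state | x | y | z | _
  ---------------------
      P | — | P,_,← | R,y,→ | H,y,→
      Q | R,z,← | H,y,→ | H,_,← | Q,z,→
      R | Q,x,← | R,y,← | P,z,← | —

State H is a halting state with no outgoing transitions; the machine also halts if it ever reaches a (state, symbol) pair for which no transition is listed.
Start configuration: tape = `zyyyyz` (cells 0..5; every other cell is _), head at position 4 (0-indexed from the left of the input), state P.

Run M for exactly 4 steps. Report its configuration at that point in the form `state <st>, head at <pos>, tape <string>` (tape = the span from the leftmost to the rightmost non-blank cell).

state P, head at 0, tape z____z

state=P head=4 tape=zyyy[y]z   (P,y)→(P,_,←)
state=P head=3 tape=zyy[y]_z   (P,y)→(P,_,←)
state=P head=2 tape=zy[y]__z   (P,y)→(P,_,←)
state=P head=1 tape=z[y]___z   (P,y)→(P,_,←)
state=P head=0 tape=[z]____z
After 4 steps: state P, head at 0, tape z____z.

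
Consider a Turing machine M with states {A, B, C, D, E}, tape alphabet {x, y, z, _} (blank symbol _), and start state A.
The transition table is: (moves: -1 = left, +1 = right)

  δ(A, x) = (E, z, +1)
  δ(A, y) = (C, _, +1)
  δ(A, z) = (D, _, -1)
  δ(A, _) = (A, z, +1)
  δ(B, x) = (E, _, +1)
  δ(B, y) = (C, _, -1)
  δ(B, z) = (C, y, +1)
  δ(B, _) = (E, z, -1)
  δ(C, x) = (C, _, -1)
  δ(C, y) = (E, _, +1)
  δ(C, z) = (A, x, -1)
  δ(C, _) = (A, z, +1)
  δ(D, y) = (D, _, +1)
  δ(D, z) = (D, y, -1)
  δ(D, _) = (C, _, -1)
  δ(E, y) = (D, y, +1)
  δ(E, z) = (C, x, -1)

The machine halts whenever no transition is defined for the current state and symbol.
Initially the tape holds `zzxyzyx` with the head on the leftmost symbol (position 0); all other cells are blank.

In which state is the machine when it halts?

state=A head=0 tape=____[z]zxyzyx   (A,z)→(D,_,-1)
state=D head=-1 tape=___[_]_zxyzyx   (D,_)→(C,_,-1)
state=C head=-2 tape=__[_]__zxyzyx   (C,_)→(A,z,+1)
state=A head=-1 tape=__z[_]_zxyzyx   (A,_)→(A,z,+1)
state=A head=0 tape=__zz[_]zxyzyx   (A,_)→(A,z,+1)
state=A head=1 tape=__zzz[z]xyzyx   (A,z)→(D,_,-1)
state=D head=0 tape=__zz[z]_xyzyx   (D,z)→(D,y,-1)
state=D head=-1 tape=__z[z]y_xyzyx   (D,z)→(D,y,-1)
state=D head=-2 tape=__[z]yy_xyzyx   (D,z)→(D,y,-1)
state=D head=-3 tape=_[_]yyy_xyzyx   (D,_)→(C,_,-1)
state=C head=-4 tape=[_]_yyy_xyzyx   (C,_)→(A,z,+1)
state=A head=-3 tape=z[_]yyy_xyzyx   (A,_)→(A,z,+1)
state=A head=-2 tape=zz[y]yy_xyzyx   (A,y)→(C,_,+1)
state=C head=-1 tape=zz_[y]y_xyzyx   (C,y)→(E,_,+1)
state=E head=0 tape=zz__[y]_xyzyx   (E,y)→(D,y,+1)
state=D head=1 tape=zz__y[_]xyzyx   (D,_)→(C,_,-1)
state=C head=0 tape=zz__[y]_xyzyx   (C,y)→(E,_,+1)
state=E head=1 tape=zz___[_]xyzyx
No transition is defined for (E, _); M halts in state E.

E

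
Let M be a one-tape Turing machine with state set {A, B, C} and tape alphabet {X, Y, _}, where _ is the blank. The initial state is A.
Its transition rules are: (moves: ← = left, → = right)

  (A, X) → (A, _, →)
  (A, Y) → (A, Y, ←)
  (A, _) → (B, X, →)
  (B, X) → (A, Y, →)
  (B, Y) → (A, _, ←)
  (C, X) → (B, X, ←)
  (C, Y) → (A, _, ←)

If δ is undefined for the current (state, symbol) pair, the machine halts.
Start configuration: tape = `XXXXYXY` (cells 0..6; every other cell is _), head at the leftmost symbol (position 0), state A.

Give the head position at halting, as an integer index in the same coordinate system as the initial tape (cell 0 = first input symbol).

7

A | [X]XXXYXY_   read X → write _, move →, go to A
A | _[X]XXYXY_   read X → write _, move →, go to A
A | __[X]XYXY_   read X → write _, move →, go to A
A | ___[X]YXY_   read X → write _, move →, go to A
A | ____[Y]XY_   read Y → write Y, move ←, go to A
A | ___[_]YXY_   read _ → write X, move →, go to B
B | ___X[Y]XY_   read Y → write _, move ←, go to A
A | ___[X]_XY_   read X → write _, move →, go to A
A | ____[_]XY_   read _ → write X, move →, go to B
B | ____X[X]Y_   read X → write Y, move →, go to A
A | ____XY[Y]_   read Y → write Y, move ←, go to A
A | ____X[Y]Y_   read Y → write Y, move ←, go to A
A | ____[X]YY_   read X → write _, move →, go to A
A | _____[Y]Y_   read Y → write Y, move ←, go to A
A | ____[_]YY_   read _ → write X, move →, go to B
B | ____X[Y]Y_   read Y → write _, move ←, go to A
A | ____[X]_Y_   read X → write _, move →, go to A
A | _____[_]Y_   read _ → write X, move →, go to B
B | _____X[Y]_   read Y → write _, move ←, go to A
A | _____[X]__   read X → write _, move →, go to A
A | ______[_]_   read _ → write X, move →, go to B
B | ______X[_]
At halt the head is at cell 7.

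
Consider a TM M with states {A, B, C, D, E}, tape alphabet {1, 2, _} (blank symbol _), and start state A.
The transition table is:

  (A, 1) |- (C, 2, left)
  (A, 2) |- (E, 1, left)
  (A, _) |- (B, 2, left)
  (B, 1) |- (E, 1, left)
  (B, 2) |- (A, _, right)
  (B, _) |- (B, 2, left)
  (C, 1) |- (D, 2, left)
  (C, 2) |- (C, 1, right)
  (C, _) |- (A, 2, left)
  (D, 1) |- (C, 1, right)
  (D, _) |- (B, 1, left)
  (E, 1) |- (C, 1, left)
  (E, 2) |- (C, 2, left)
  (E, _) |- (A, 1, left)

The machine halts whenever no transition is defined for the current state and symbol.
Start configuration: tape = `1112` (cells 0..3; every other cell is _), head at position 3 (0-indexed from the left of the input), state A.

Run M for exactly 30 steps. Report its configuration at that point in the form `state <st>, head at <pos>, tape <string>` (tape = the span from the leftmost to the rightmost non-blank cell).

state C, head at 5, tape 1111122

state=A head=3 tape=111[2]___   (A,2)→(E,1,left)
state=E head=2 tape=11[1]1___   (E,1)→(C,1,left)
state=C head=1 tape=1[1]11___   (C,1)→(D,2,left)
state=D head=0 tape=[1]211___   (D,1)→(C,1,right)
state=C head=1 tape=1[2]11___   (C,2)→(C,1,right)
state=C head=2 tape=11[1]1___   (C,1)→(D,2,left)
state=D head=1 tape=1[1]21___   (D,1)→(C,1,right)
state=C head=2 tape=11[2]1___   (C,2)→(C,1,right)
state=C head=3 tape=111[1]___   (C,1)→(D,2,left)
state=D head=2 tape=11[1]2___   (D,1)→(C,1,right)
state=C head=3 tape=111[2]___   (C,2)→(C,1,right)
state=C head=4 tape=1111[_]__   (C,_)→(A,2,left)
state=A head=3 tape=111[1]2__   (A,1)→(C,2,left)
state=C head=2 tape=11[1]22__   (C,1)→(D,2,left)
state=D head=1 tape=1[1]222__   (D,1)→(C,1,right)
state=C head=2 tape=11[2]22__   (C,2)→(C,1,right)
state=C head=3 tape=111[2]2__   (C,2)→(C,1,right)
state=C head=4 tape=1111[2]__   (C,2)→(C,1,right)
state=C head=5 tape=11111[_]_   (C,_)→(A,2,left)
state=A head=4 tape=1111[1]2_   (A,1)→(C,2,left)
state=C head=3 tape=111[1]22_   (C,1)→(D,2,left)
state=D head=2 tape=11[1]222_   (D,1)→(C,1,right)
state=C head=3 tape=111[2]22_   (C,2)→(C,1,right)
state=C head=4 tape=1111[2]2_   (C,2)→(C,1,right)
state=C head=5 tape=11111[2]_   (C,2)→(C,1,right)
state=C head=6 tape=111111[_]   (C,_)→(A,2,left)
state=A head=5 tape=11111[1]2   (A,1)→(C,2,left)
state=C head=4 tape=1111[1]22   (C,1)→(D,2,left)
state=D head=3 tape=111[1]222   (D,1)→(C,1,right)
state=C head=4 tape=1111[2]22   (C,2)→(C,1,right)
state=C head=5 tape=11111[2]2
After 30 steps: state C, head at 5, tape 1111122.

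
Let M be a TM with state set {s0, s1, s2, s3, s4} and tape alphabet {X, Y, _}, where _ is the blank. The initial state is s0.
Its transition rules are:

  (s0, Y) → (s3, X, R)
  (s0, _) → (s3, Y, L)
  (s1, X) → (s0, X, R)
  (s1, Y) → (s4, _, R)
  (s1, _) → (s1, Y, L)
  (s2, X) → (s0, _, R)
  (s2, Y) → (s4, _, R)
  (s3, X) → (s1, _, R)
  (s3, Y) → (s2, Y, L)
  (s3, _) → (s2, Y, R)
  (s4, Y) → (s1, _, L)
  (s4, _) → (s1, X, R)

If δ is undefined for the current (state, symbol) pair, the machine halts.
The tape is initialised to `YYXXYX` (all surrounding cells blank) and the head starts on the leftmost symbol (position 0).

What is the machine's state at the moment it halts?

s0 | [Y]YXXYX___   read Y → write X, move R, go to s3
s3 | X[Y]XXYX___   read Y → write Y, move L, go to s2
s2 | [X]YXXYX___   read X → write _, move R, go to s0
s0 | _[Y]XXYX___   read Y → write X, move R, go to s3
s3 | _X[X]XYX___   read X → write _, move R, go to s1
s1 | _X_[X]YX___   read X → write X, move R, go to s0
s0 | _X_X[Y]X___   read Y → write X, move R, go to s3
s3 | _X_XX[X]___   read X → write _, move R, go to s1
s1 | _X_XX_[_]__   read _ → write Y, move L, go to s1
s1 | _X_XX[_]Y__   read _ → write Y, move L, go to s1
s1 | _X_X[X]YY__   read X → write X, move R, go to s0
s0 | _X_XX[Y]Y__   read Y → write X, move R, go to s3
s3 | _X_XXX[Y]__   read Y → write Y, move L, go to s2
s2 | _X_XX[X]Y__   read X → write _, move R, go to s0
s0 | _X_XX_[Y]__   read Y → write X, move R, go to s3
s3 | _X_XX_X[_]_   read _ → write Y, move R, go to s2
s2 | _X_XX_XY[_]
No transition is defined for (s2, _); M halts in state s2.

s2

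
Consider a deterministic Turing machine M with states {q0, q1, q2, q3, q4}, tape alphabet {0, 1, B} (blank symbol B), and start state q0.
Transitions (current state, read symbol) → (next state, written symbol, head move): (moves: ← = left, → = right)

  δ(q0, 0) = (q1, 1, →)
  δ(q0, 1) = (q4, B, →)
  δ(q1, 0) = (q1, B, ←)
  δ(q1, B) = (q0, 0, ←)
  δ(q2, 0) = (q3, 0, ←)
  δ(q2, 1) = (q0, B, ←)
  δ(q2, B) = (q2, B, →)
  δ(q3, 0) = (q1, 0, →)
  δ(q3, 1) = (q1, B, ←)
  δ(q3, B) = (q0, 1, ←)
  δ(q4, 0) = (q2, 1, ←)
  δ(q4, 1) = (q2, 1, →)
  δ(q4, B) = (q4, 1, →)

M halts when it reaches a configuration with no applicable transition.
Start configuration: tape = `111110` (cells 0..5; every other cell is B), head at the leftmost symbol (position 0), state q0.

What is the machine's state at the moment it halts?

q0

state=q0 head=0 tape=[1]11110   (q0,1)→(q4,B,→)
state=q4 head=1 tape=B[1]1110   (q4,1)→(q2,1,→)
state=q2 head=2 tape=B1[1]110   (q2,1)→(q0,B,←)
state=q0 head=1 tape=B[1]B110   (q0,1)→(q4,B,→)
state=q4 head=2 tape=BB[B]110   (q4,B)→(q4,1,→)
state=q4 head=3 tape=BB1[1]10   (q4,1)→(q2,1,→)
state=q2 head=4 tape=BB11[1]0   (q2,1)→(q0,B,←)
state=q0 head=3 tape=BB1[1]B0   (q0,1)→(q4,B,→)
state=q4 head=4 tape=BB1B[B]0   (q4,B)→(q4,1,→)
state=q4 head=5 tape=BB1B1[0]   (q4,0)→(q2,1,←)
state=q2 head=4 tape=BB1B[1]1   (q2,1)→(q0,B,←)
state=q0 head=3 tape=BB1[B]B1
No transition is defined for (q0, B); M halts in state q0.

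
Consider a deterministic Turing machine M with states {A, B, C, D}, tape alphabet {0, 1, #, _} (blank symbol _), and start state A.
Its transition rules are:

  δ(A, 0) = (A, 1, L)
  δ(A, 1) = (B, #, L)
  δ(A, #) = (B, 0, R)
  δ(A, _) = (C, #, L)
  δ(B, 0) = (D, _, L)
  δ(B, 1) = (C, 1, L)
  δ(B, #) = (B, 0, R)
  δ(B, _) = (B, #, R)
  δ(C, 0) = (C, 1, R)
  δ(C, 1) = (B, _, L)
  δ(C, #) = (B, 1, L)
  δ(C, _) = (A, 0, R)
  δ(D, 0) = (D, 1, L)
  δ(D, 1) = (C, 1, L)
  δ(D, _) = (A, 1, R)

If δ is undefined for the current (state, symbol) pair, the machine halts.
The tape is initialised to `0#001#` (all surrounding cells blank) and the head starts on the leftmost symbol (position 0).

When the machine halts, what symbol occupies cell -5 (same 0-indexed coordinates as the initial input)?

A | _____[0]#001#   read 0 → write 1, move L, go to A
A | ____[_]1#001#   read _ → write #, move L, go to C
C | ___[_]#1#001#   read _ → write 0, move R, go to A
A | ___0[#]1#001#   read # → write 0, move R, go to B
B | ___00[1]#001#   read 1 → write 1, move L, go to C
C | ___0[0]1#001#   read 0 → write 1, move R, go to C
C | ___01[1]#001#   read 1 → write _, move L, go to B
B | ___0[1]_#001#   read 1 → write 1, move L, go to C
C | ___[0]1_#001#   read 0 → write 1, move R, go to C
C | ___1[1]_#001#   read 1 → write _, move L, go to B
B | ___[1]__#001#   read 1 → write 1, move L, go to C
C | __[_]1__#001#   read _ → write 0, move R, go to A
A | __0[1]__#001#   read 1 → write #, move L, go to B
B | __[0]#__#001#   read 0 → write _, move L, go to D
D | _[_]_#__#001#   read _ → write 1, move R, go to A
A | _1[_]#__#001#   read _ → write #, move L, go to C
C | _[1]##__#001#   read 1 → write _, move L, go to B
B | [_]_##__#001#   read _ → write #, move R, go to B
B | #[_]##__#001#   read _ → write #, move R, go to B
B | ##[#]#__#001#   read # → write 0, move R, go to B
B | ##0[#]__#001#   read # → write 0, move R, go to B
B | ##00[_]_#001#   read _ → write #, move R, go to B
B | ##00#[_]#001#   read _ → write #, move R, go to B
B | ##00##[#]001#   read # → write 0, move R, go to B
B | ##00##0[0]01#   read 0 → write _, move L, go to D
D | ##00##[0]_01#   read 0 → write 1, move L, go to D
D | ##00#[#]1_01#
Cell -5 holds # when M halts.

#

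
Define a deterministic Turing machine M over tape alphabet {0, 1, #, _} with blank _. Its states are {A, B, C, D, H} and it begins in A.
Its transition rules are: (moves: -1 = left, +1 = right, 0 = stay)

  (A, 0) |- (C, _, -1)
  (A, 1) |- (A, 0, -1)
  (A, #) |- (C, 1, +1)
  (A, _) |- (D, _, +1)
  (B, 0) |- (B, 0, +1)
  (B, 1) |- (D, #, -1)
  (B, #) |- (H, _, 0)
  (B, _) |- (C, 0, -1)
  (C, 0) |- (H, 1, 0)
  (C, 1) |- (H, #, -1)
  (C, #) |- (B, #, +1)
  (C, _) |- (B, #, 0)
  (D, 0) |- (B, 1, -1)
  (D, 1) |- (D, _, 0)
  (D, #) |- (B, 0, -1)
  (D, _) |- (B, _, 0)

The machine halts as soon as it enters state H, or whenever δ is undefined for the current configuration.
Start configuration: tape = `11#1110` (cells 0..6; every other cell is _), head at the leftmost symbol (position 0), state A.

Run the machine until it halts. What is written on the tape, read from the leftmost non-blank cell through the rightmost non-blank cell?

011#1110

A | __[1]1#1110   read 1 → write 0, move -1, go to A
A | _[_]01#1110   read _ → write _, move +1, go to D
D | __[0]1#1110   read 0 → write 1, move -1, go to B
B | _[_]11#1110   read _ → write 0, move -1, go to C
C | [_]011#1110   read _ → write #, move 0, go to B
B | [#]011#1110   read # → write _, move 0, go to H
H | [_]011#1110
The non-blank tape span at halt is 011#1110.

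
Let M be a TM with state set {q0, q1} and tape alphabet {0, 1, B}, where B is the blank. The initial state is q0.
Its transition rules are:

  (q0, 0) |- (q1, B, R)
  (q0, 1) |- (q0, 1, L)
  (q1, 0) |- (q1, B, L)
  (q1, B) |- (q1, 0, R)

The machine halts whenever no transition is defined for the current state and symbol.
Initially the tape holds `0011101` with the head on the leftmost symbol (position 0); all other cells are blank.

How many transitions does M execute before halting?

4

state=q0 head=0 tape=[0]011101   (q0,0)→(q1,B,R)
state=q1 head=1 tape=B[0]11101   (q1,0)→(q1,B,L)
state=q1 head=0 tape=[B]B11101   (q1,B)→(q1,0,R)
state=q1 head=1 tape=0[B]11101   (q1,B)→(q1,0,R)
state=q1 head=2 tape=00[1]1101
M halts after 4 transitions.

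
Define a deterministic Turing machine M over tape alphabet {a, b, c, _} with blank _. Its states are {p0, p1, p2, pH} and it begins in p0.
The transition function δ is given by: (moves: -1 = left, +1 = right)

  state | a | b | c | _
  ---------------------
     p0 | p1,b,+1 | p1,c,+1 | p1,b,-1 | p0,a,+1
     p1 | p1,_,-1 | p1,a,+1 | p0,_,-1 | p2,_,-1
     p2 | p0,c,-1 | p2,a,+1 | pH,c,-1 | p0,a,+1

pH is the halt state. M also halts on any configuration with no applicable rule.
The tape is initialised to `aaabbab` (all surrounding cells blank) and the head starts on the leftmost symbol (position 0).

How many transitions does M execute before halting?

15

state=p0 head=0 tape=___[a]aabbab   (p0,a)→(p1,b,+1)
state=p1 head=1 tape=___b[a]abbab   (p1,a)→(p1,_,-1)
state=p1 head=0 tape=___[b]_abbab   (p1,b)→(p1,a,+1)
state=p1 head=1 tape=___a[_]abbab   (p1,_)→(p2,_,-1)
state=p2 head=0 tape=___[a]_abbab   (p2,a)→(p0,c,-1)
state=p0 head=-1 tape=__[_]c_abbab   (p0,_)→(p0,a,+1)
state=p0 head=0 tape=__a[c]_abbab   (p0,c)→(p1,b,-1)
state=p1 head=-1 tape=__[a]b_abbab   (p1,a)→(p1,_,-1)
state=p1 head=-2 tape=_[_]_b_abbab   (p1,_)→(p2,_,-1)
state=p2 head=-3 tape=[_]__b_abbab   (p2,_)→(p0,a,+1)
state=p0 head=-2 tape=a[_]_b_abbab   (p0,_)→(p0,a,+1)
state=p0 head=-1 tape=aa[_]b_abbab   (p0,_)→(p0,a,+1)
state=p0 head=0 tape=aaa[b]_abbab   (p0,b)→(p1,c,+1)
state=p1 head=1 tape=aaac[_]abbab   (p1,_)→(p2,_,-1)
state=p2 head=0 tape=aaa[c]_abbab   (p2,c)→(pH,c,-1)
state=pH head=-1 tape=aa[a]c_abbab
M halts after 15 transitions.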